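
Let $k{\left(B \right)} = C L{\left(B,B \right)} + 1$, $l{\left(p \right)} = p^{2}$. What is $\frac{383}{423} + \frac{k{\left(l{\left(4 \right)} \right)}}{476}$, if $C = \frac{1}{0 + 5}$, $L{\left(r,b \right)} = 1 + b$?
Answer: $\frac{460423}{503370} \approx 0.91468$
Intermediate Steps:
$C = \frac{1}{5} \approx 0.2$
$k{\left(B \right)} = \frac{6}{5} + \frac{B}{5}$ ($k{\left(B \right)} = \frac{1 + B}{5} + 1 = \left(\frac{1}{5} + \frac{B}{5}\right) + 1 = \frac{6}{5} + \frac{B}{5}$)
$\frac{383}{423} + \frac{k{\left(l{\left(4 \right)} \right)}}{476} = \frac{383}{423} + \frac{\frac{6}{5} + \frac{4^{2}}{5}}{476} = 383 \cdot \frac{1}{423} + \left(\frac{6}{5} + \frac{1}{5} \cdot 16\right) \frac{1}{476} = \frac{383}{423} + \left(\frac{6}{5} + \frac{16}{5}\right) \frac{1}{476} = \frac{383}{423} + \frac{22}{5} \cdot \frac{1}{476} = \frac{383}{423} + \frac{11}{1190} = \frac{460423}{503370}$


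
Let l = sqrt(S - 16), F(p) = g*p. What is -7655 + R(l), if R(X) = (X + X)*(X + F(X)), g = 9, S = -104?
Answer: -10055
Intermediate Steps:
F(p) = 9*p
l = 2*I*sqrt(30) (l = sqrt(-104 - 16) = sqrt(-120) = 2*I*sqrt(30) ≈ 10.954*I)
R(X) = 20*X**2 (R(X) = (X + X)*(X + 9*X) = (2*X)*(10*X) = 20*X**2)
-7655 + R(l) = -7655 + 20*(2*I*sqrt(30))**2 = -7655 + 20*(-120) = -7655 - 2400 = -10055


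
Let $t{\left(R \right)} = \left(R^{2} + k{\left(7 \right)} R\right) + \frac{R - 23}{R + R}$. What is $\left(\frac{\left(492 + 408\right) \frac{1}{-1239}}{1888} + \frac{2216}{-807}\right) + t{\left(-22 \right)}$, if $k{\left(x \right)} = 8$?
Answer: $\frac{529994986075}{1730446872} \approx 306.28$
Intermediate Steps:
$t{\left(R \right)} = R^{2} + 8 R + \frac{-23 + R}{2 R}$ ($t{\left(R \right)} = \left(R^{2} + 8 R\right) + \frac{R - 23}{R + R} = \left(R^{2} + 8 R\right) + \frac{-23 + R}{2 R} = R^{2} + 8 R + \frac{-23 + R}{2 R}$)
$\left(\frac{\left(492 + 408\right) \frac{1}{-1239}}{1888} + \frac{2216}{-807}\right) + t{\left(-22 \right)} = \left(\frac{\left(492 + 408\right) \frac{1}{-1239}}{1888} + \frac{2216}{-807}\right) + \left(\frac{1}{2} + \left(-22\right)^{2} + 8 \left(-22\right) - \frac{23}{2 \left(-22\right)}\right) = \left(900 \left(- \frac{1}{1239}\right) \frac{1}{1888} + 2216 \left(- \frac{1}{807}\right)\right) + \left(\frac{1}{2} + 484 - 176 - - \frac{23}{44}\right) = \left(\left(- \frac{300}{413}\right) \frac{1}{1888} - \frac{2216}{807}\right) + \left(\frac{1}{2} + 484 - 176 + \frac{23}{44}\right) = \left(- \frac{75}{194936} - \frac{2216}{807}\right) + \frac{13597}{44} = - \frac{432038701}{157313352} + \frac{13597}{44} = \frac{529994986075}{1730446872}$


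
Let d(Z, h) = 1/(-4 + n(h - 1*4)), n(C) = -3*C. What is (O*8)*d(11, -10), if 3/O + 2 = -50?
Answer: -3/247 ≈ -0.012146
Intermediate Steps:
d(Z, h) = 1/(8 - 3*h) (d(Z, h) = 1/(-4 - 3*(h - 1*4)) = 1/(-4 - 3*(h - 4)) = 1/(-4 - 3*(-4 + h)) = 1/(-4 + (12 - 3*h)) = 1/(8 - 3*h))
O = -3/52 (O = 3/(-2 - 50) = 3/(-52) = 3*(-1/52) = -3/52 ≈ -0.057692)
(O*8)*d(11, -10) = (-3/52*8)*(-1/(-8 + 3*(-10))) = -(-6)/(13*(-8 - 30)) = -(-6)/(13*(-38)) = -(-6)*(-1)/(13*38) = -6/13*1/38 = -3/247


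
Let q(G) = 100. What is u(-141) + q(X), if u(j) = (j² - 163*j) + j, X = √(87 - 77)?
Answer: 42823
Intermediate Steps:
X = √10 ≈ 3.1623
u(j) = j² - 162*j
u(-141) + q(X) = -141*(-162 - 141) + 100 = -141*(-303) + 100 = 42723 + 100 = 42823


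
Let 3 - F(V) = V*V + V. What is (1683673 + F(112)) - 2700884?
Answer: -1029864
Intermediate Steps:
F(V) = 3 - V - V² (F(V) = 3 - (V*V + V) = 3 - (V² + V) = 3 - (V + V²) = 3 + (-V - V²) = 3 - V - V²)
(1683673 + F(112)) - 2700884 = (1683673 + (3 - 1*112 - 1*112²)) - 2700884 = (1683673 + (3 - 112 - 1*12544)) - 2700884 = (1683673 + (3 - 112 - 12544)) - 2700884 = (1683673 - 12653) - 2700884 = 1671020 - 2700884 = -1029864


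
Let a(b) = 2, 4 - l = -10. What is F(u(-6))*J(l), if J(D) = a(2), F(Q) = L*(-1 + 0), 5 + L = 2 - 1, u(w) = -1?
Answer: 8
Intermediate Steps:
l = 14 (l = 4 - 1*(-10) = 4 + 10 = 14)
L = -4 (L = -5 + (2 - 1) = -5 + 1 = -4)
F(Q) = 4 (F(Q) = -4*(-1 + 0) = -4*(-1) = 4)
J(D) = 2
F(u(-6))*J(l) = 4*2 = 8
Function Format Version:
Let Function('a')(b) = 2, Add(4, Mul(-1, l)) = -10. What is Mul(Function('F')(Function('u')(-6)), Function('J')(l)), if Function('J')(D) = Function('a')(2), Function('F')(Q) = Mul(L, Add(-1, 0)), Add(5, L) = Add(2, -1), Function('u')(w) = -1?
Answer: 8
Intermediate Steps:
l = 14 (l = Add(4, Mul(-1, -10)) = Add(4, 10) = 14)
L = -4 (L = Add(-5, Add(2, -1)) = Add(-5, 1) = -4)
Function('F')(Q) = 4 (Function('F')(Q) = Mul(-4, Add(-1, 0)) = Mul(-4, -1) = 4)
Function('J')(D) = 2
Mul(Function('F')(Function('u')(-6)), Function('J')(l)) = Mul(4, 2) = 8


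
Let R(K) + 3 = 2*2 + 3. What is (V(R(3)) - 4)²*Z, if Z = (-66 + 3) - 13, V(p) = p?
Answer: 0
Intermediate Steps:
R(K) = 4 (R(K) = -3 + (2*2 + 3) = -3 + (4 + 3) = -3 + 7 = 4)
Z = -76 (Z = -63 - 13 = -76)
(V(R(3)) - 4)²*Z = (4 - 4)²*(-76) = 0²*(-76) = 0*(-76) = 0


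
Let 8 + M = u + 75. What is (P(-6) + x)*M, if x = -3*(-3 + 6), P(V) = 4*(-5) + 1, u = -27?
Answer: -1120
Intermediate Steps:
P(V) = -19 (P(V) = -20 + 1 = -19)
M = 40 (M = -8 + (-27 + 75) = -8 + 48 = 40)
x = -9 (x = -3*3 = -9)
(P(-6) + x)*M = (-19 - 9)*40 = -28*40 = -1120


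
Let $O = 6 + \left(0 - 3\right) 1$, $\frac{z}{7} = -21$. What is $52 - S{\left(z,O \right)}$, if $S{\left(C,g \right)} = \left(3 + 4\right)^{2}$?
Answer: $3$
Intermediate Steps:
$z = -147$ ($z = 7 \left(-21\right) = -147$)
$O = 3$ ($O = 6 - 3 = 3$)
$S{\left(C,g \right)} = 49$ ($S{\left(C,g \right)} = 7^{2} = 49$)
$52 - S{\left(z,O \right)} = 52 - 49 = 3$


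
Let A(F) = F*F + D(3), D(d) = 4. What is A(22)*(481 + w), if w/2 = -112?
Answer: 125416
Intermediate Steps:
w = -224 (w = 2*(-112) = -224)
A(F) = 4 + F**2 (A(F) = F*F + 4 = F**2 + 4 = 4 + F**2)
A(22)*(481 + w) = (4 + 22**2)*(481 - 224) = (4 + 484)*257 = 488*257 = 125416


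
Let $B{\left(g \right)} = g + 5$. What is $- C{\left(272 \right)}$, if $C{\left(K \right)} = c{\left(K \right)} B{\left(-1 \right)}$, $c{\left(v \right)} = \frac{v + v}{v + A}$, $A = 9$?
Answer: $- \frac{2176}{281} \approx -7.7438$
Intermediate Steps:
$c{\left(v \right)} = \frac{2 v}{9 + v}$ ($c{\left(v \right)} = \frac{v + v}{v + 9} = \frac{2 v}{9 + v}$)
$B{\left(g \right)} = 5 + g$
$C{\left(K \right)} = \frac{8 K}{9 + K}$ ($C{\left(K \right)} = \frac{2 K}{9 + K} \left(5 - 1\right) = \frac{2 K}{9 + K} 4 = \frac{8 K}{9 + K}$)
$- C{\left(272 \right)} = - \frac{8 \cdot 272}{9 + 272} = - \frac{8 \cdot 272}{281} = \left(-1\right) \frac{2176}{281} = - \frac{2176}{281}$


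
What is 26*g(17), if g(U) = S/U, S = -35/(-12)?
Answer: 455/102 ≈ 4.4608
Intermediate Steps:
S = 35/12 (S = -35*(-1/12) = 35/12 ≈ 2.9167)
g(U) = 35/(12*U)
26*g(17) = 26*((35/12)/17) = 26*((35/12)*(1/17)) = 26*(35/204) = 455/102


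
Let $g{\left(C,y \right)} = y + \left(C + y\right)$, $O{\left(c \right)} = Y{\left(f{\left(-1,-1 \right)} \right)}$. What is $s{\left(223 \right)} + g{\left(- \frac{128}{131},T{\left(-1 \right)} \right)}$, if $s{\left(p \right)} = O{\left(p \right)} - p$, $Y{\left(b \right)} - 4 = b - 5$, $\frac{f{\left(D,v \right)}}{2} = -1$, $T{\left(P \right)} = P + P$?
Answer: $- \frac{30258}{131} \approx -230.98$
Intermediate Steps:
$T{\left(P \right)} = 2 P$
$f{\left(D,v \right)} = -2$ ($f{\left(D,v \right)} = 2 \left(-1\right) = -2$)
$Y{\left(b \right)} = -1 + b$ ($Y{\left(b \right)} = 4 + \left(b - 5\right) = 4 + \left(-5 + b\right) = -1 + b$)
$O{\left(c \right)} = -3$ ($O{\left(c \right)} = -1 - 2 = -3$)
$g{\left(C,y \right)} = C + 2 y$
$s{\left(p \right)} = -3 - p$
$s{\left(223 \right)} + g{\left(- \frac{128}{131},T{\left(-1 \right)} \right)} = \left(-3 - 223\right) + \left(- \frac{128}{131} + 2 \cdot 2 \left(-1\right)\right) = \left(-3 - 223\right) + \left(\left(-128\right) \frac{1}{131} + 2 \left(-2\right)\right) = -226 - \frac{652}{131} = - \frac{30258}{131}$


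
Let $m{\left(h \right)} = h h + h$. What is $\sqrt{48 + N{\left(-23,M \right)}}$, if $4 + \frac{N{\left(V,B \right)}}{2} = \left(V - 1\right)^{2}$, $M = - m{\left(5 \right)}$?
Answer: $2 \sqrt{298} \approx 34.525$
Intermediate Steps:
$m{\left(h \right)} = h + h^{2}$ ($m{\left(h \right)} = h^{2} + h = h + h^{2}$)
$M = -30$ ($M = - 5 \left(1 + 5\right) = - 5 \cdot 6 = \left(-1\right) 30 = -30$)
$N{\left(V,B \right)} = -8 + 2 \left(-1 + V\right)^{2}$ ($N{\left(V,B \right)} = -8 + 2 \left(V - 1\right)^{2} = -8 + 2 \left(-1 + V\right)^{2}$)
$\sqrt{48 + N{\left(-23,M \right)}} = \sqrt{48 - \left(8 - 2 \left(-1 - 23\right)^{2}\right)} = \sqrt{48 - \left(8 - 2 \left(-24\right)^{2}\right)} = \sqrt{48 + \left(-8 + 2 \cdot 576\right)} = \sqrt{48 + \left(-8 + 1152\right)} = \sqrt{48 + 1144} = \sqrt{1192} = 2 \sqrt{298}$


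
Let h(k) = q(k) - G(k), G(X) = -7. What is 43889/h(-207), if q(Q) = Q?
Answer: -43889/200 ≈ -219.45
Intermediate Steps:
h(k) = 7 + k (h(k) = k - 1*(-7) = k + 7 = 7 + k)
43889/h(-207) = 43889/(7 - 207) = 43889/(-200) = 43889*(-1/200) = -43889/200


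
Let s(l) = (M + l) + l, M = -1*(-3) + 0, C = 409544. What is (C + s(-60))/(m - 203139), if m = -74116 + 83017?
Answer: -409427/194238 ≈ -2.1079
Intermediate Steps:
M = 3 (M = 3 + 0 = 3)
m = 8901
s(l) = 3 + 2*l (s(l) = (3 + l) + l = 3 + 2*l)
(C + s(-60))/(m - 203139) = (409544 + (3 + 2*(-60)))/(8901 - 203139) = (409544 + (3 - 120))/(-194238) = (409544 - 117)*(-1/194238) = 409427*(-1/194238) = -409427/194238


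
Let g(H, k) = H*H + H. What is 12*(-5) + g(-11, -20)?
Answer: 50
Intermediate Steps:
g(H, k) = H + H**2 (g(H, k) = H**2 + H = H + H**2)
12*(-5) + g(-11, -20) = 12*(-5) - 11*(1 - 11) = -60 - 11*(-10) = -60 + 110 = 50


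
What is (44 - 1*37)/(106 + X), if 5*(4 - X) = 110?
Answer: 7/88 ≈ 0.079545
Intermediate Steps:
X = -18 (X = 4 - 1/5*110 = 4 - 22 = -18)
(44 - 1*37)/(106 + X) = (44 - 1*37)/(106 - 18) = (44 - 37)/88 = (1/88)*7 = 7/88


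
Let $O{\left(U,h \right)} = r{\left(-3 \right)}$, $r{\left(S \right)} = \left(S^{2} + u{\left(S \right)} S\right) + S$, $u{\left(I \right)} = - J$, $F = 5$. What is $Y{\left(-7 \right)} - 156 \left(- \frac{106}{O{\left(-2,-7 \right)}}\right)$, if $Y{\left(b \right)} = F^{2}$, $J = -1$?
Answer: $5537$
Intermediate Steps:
$u{\left(I \right)} = 1$ ($u{\left(I \right)} = \left(-1\right) \left(-1\right) = 1$)
$r{\left(S \right)} = S^{2} + 2 S$ ($r{\left(S \right)} = \left(S^{2} + 1 S\right) + S = \left(S^{2} + S\right) + S = \left(S + S^{2}\right) + S = S^{2} + 2 S$)
$O{\left(U,h \right)} = 3$ ($O{\left(U,h \right)} = - 3 \left(2 - 3\right) = \left(-3\right) \left(-1\right) = 3$)
$Y{\left(b \right)} = 25$ ($Y{\left(b \right)} = 5^{2} = 25$)
$Y{\left(-7 \right)} - 156 \left(- \frac{106}{O{\left(-2,-7 \right)}}\right) = 25 - 156 \left(- \frac{106}{3}\right) = 25 - 156 \left(\left(-106\right) \frac{1}{3}\right) = 25 - -5512 = 25 + 5512 = 5537$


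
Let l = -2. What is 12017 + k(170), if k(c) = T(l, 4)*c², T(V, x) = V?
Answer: -45783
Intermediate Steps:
k(c) = -2*c²
12017 + k(170) = 12017 - 2*170² = 12017 - 2*28900 = 12017 - 57800 = -45783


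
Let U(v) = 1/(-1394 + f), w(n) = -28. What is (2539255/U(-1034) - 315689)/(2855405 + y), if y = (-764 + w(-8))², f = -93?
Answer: -3776187874/3482669 ≈ -1084.3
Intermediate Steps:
U(v) = -1/1487 (U(v) = 1/(-1394 - 93) = 1/(-1487) = -1/1487)
y = 627264 (y = (-764 - 28)² = (-792)² = 627264)
(2539255/U(-1034) - 315689)/(2855405 + y) = (2539255/(-1/1487) - 315689)/(2855405 + 627264) = (2539255*(-1487) - 315689)/3482669 = (-3775872185 - 315689)*(1/3482669) = -3776187874*1/3482669 = -3776187874/3482669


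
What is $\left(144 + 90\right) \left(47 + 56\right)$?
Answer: $24102$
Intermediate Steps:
$\left(144 + 90\right) \left(47 + 56\right) = 234 \cdot 103 = 24102$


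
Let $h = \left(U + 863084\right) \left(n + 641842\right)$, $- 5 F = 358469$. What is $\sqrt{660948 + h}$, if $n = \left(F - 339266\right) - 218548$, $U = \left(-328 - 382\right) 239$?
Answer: $\frac{\sqrt{213828030570}}{5} \approx 92483.0$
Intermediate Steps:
$F = - \frac{358469}{5}$ ($F = \left(- \frac{1}{5}\right) 358469 = - \frac{358469}{5} \approx -71694.0$)
$U = -169690$ ($U = \left(-710\right) 239 = -169690$)
$n = - \frac{3147539}{5}$ ($n = \left(- \frac{358469}{5} - 339266\right) - 218548 = - \frac{2054799}{5} - 218548 = - \frac{3147539}{5} \approx -6.2951 \cdot 10^{5}$)
$h = \frac{42762301374}{5}$ ($h = \left(-169690 + 863084\right) \left(- \frac{3147539}{5} + 641842\right) = 693394 \cdot \frac{61671}{5} = \frac{42762301374}{5} \approx 8.5525 \cdot 10^{9}$)
$\sqrt{660948 + h} = \sqrt{660948 + \frac{42762301374}{5}} = \sqrt{\frac{42765606114}{5}} = \frac{\sqrt{213828030570}}{5}$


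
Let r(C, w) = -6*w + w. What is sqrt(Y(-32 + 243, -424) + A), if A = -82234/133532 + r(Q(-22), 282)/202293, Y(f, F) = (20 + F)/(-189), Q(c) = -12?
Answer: sqrt(92432751294786)/7811622 ≈ 1.2308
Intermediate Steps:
r(C, w) = -5*w
Y(f, F) = -20/189 - F/189 (Y(f, F) = (20 + F)*(-1/189) = -20/189 - F/189)
A = -21082259/33850362 (A = -82234/133532 - 5*282/202293 = -82234*1/133532 - 1410*1/202293 = -41117/66766 - 470/67431 = -21082259/33850362 ≈ -0.62281)
sqrt(Y(-32 + 243, -424) + A) = sqrt((-20/189 - 1/189*(-424)) - 21082259/33850362) = sqrt((-20/189 + 424/189) - 21082259/33850362) = sqrt(404/189 - 21082259/33850362) = sqrt(461476157/304653258) = sqrt(92432751294786)/7811622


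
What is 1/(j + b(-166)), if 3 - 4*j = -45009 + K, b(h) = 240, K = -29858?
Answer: 2/37915 ≈ 5.2750e-5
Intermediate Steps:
j = 37435/2 (j = ¾ - (-45009 - 29858)/4 = ¾ - ¼*(-74867) = ¾ + 74867/4 = 37435/2 ≈ 18718.)
1/(j + b(-166)) = 1/(37435/2 + 240) = 1/(37915/2) = 2/37915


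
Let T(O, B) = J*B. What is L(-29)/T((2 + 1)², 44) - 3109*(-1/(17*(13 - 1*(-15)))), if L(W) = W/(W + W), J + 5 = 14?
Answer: 615701/94248 ≈ 6.5328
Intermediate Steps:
J = 9 (J = -5 + 14 = 9)
L(W) = ½ (L(W) = W/((2*W)) = (1/(2*W))*W = ½)
T(O, B) = 9*B
L(-29)/T((2 + 1)², 44) - 3109*(-1/(17*(13 - 1*(-15)))) = 1/(2*((9*44))) - 3109*(-1/(17*(13 - 1*(-15)))) = (½)/396 - 3109*(-1/(17*(13 + 15))) = (½)*(1/396) - 3109/((-17*28)) = 1/792 - 3109/(-476) = 1/792 - 3109*(-1/476) = 1/792 + 3109/476 = 615701/94248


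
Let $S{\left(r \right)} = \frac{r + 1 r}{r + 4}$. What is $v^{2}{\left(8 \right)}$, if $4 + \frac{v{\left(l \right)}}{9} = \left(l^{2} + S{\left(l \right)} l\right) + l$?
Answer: $501264$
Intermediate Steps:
$S{\left(r \right)} = \frac{2 r}{4 + r}$ ($S{\left(r \right)} = \frac{r + r}{4 + r} = \frac{2 r}{4 + r}$)
$v{\left(l \right)} = -36 + 9 l + 9 l^{2} + \frac{18 l^{2}}{4 + l}$ ($v{\left(l \right)} = -36 + 9 \left(\left(l^{2} + \frac{2 l}{4 + l} l\right) + l\right) = -36 + 9 \left(\left(l^{2} + \frac{2 l^{2}}{4 + l}\right) + l\right) = -36 + 9 \left(l + l^{2} + \frac{2 l^{2}}{4 + l}\right) = -36 + \left(9 l + 9 l^{2} + \frac{18 l^{2}}{4 + l}\right) = -36 + 9 l + 9 l^{2} + \frac{18 l^{2}}{4 + l}$)
$v^{2}{\left(8 \right)} = \left(\frac{9 \left(-16 + 8^{3} + 7 \cdot 8^{2}\right)}{4 + 8}\right)^{2} = \left(\frac{9 \left(-16 + 512 + 7 \cdot 64\right)}{12}\right)^{2} = \left(9 \cdot \frac{1}{12} \left(-16 + 512 + 448\right)\right)^{2} = \left(9 \cdot \frac{1}{12} \cdot 944\right)^{2} = 708^{2} = 501264$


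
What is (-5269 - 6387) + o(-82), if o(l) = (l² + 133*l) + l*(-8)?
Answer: -15182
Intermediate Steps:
o(l) = l² + 125*l (o(l) = (l² + 133*l) - 8*l = l² + 125*l)
(-5269 - 6387) + o(-82) = (-5269 - 6387) - 82*(125 - 82) = -11656 - 82*43 = -11656 - 3526 = -15182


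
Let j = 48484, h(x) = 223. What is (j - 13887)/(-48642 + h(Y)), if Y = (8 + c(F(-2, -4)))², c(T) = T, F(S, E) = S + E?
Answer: -34597/48419 ≈ -0.71453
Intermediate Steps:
F(S, E) = E + S
Y = 4 (Y = (8 + (-4 - 2))² = (8 - 6)² = 2² = 4)
(j - 13887)/(-48642 + h(Y)) = (48484 - 13887)/(-48642 + 223) = 34597/(-48419) = 34597*(-1/48419) = -34597/48419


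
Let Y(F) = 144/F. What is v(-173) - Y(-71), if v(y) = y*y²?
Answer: -367617763/71 ≈ -5.1777e+6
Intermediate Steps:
v(y) = y³
v(-173) - Y(-71) = (-173)³ - 144/(-71) = -5177717 - 144*(-1)/71 = -5177717 - 1*(-144/71) = -5177717 + 144/71 = -367617763/71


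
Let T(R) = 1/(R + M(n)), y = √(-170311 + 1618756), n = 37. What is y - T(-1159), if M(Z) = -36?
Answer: 1/1195 + √1448445 ≈ 1203.5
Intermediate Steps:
y = √1448445 ≈ 1203.5
T(R) = 1/(-36 + R) (T(R) = 1/(R - 36) = 1/(-36 + R))
y - T(-1159) = √1448445 - 1/(-36 - 1159) = √1448445 - 1/(-1195) = √1448445 - 1*(-1/1195) = √1448445 + 1/1195 = 1/1195 + √1448445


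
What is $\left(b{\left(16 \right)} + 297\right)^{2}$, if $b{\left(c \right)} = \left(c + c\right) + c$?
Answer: $119025$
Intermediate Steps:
$b{\left(c \right)} = 3 c$ ($b{\left(c \right)} = 2 c + c = 3 c$)
$\left(b{\left(16 \right)} + 297\right)^{2} = \left(3 \cdot 16 + 297\right)^{2} = \left(48 + 297\right)^{2} = 345^{2} = 119025$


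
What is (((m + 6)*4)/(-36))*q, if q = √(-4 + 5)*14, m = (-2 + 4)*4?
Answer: -196/9 ≈ -21.778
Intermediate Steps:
m = 8 (m = 2*4 = 8)
q = 14 (q = √1*14 = 1*14 = 14)
(((m + 6)*4)/(-36))*q = (((8 + 6)*4)/(-36))*14 = ((14*4)*(-1/36))*14 = (56*(-1/36))*14 = -14/9*14 = -196/9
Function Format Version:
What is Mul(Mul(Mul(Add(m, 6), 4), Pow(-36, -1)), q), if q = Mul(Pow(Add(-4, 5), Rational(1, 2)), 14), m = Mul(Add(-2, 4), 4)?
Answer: Rational(-196, 9) ≈ -21.778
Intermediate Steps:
m = 8 (m = Mul(2, 4) = 8)
q = 14 (q = Mul(Pow(1, Rational(1, 2)), 14) = Mul(1, 14) = 14)
Mul(Mul(Mul(Add(m, 6), 4), Pow(-36, -1)), q) = Mul(Mul(Mul(Add(8, 6), 4), Pow(-36, -1)), 14) = Mul(Mul(Mul(14, 4), Rational(-1, 36)), 14) = Mul(Mul(56, Rational(-1, 36)), 14) = Mul(Rational(-14, 9), 14) = Rational(-196, 9)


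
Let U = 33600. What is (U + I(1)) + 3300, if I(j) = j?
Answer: 36901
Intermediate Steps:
(U + I(1)) + 3300 = (33600 + 1) + 3300 = 33601 + 3300 = 36901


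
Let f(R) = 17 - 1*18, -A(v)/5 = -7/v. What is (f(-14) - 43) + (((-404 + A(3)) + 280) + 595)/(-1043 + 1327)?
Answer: -9010/213 ≈ -42.300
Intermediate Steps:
A(v) = 35/v (A(v) = -(-35)/v = 35/v)
f(R) = -1 (f(R) = 17 - 18 = -1)
(f(-14) - 43) + (((-404 + A(3)) + 280) + 595)/(-1043 + 1327) = (-1 - 43) + (((-404 + 35/3) + 280) + 595)/(-1043 + 1327) = -44 + (((-404 + 35*(⅓)) + 280) + 595)/284 = -44 + (((-404 + 35/3) + 280) + 595)*(1/284) = -44 + ((-1177/3 + 280) + 595)*(1/284) = -44 + (-337/3 + 595)*(1/284) = -44 + (1448/3)*(1/284) = -44 + 362/213 = -9010/213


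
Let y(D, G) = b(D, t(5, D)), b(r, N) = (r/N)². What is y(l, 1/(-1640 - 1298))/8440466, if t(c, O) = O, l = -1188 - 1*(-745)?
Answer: 1/8440466 ≈ 1.1848e-7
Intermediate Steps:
l = -443 (l = -1188 + 745 = -443)
b(r, N) = r²/N²
y(D, G) = 1 (y(D, G) = D²/D² = 1)
y(l, 1/(-1640 - 1298))/8440466 = 1/8440466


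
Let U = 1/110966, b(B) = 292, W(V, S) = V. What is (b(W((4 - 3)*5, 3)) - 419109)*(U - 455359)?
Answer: 21162557812143881/110966 ≈ 1.9071e+11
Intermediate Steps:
U = 1/110966 ≈ 9.0118e-6
(b(W((4 - 3)*5, 3)) - 419109)*(U - 455359) = (292 - 419109)*(1/110966 - 455359) = -418817*(-50529366793/110966) = 21162557812143881/110966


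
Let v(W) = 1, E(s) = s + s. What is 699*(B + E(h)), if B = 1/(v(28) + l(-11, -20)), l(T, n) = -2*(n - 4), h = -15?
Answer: -1026831/49 ≈ -20956.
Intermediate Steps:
E(s) = 2*s
l(T, n) = 8 - 2*n (l(T, n) = -2*(-4 + n) = 8 - 2*n)
B = 1/49 (B = 1/(1 + (8 - 2*(-20))) = 1/(1 + (8 + 40)) = 1/(1 + 48) = 1/49 ≈ 0.020408)
699*(B + E(h)) = 699*(1/49 + 2*(-15)) = 699*(1/49 - 30) = 699*(-1469/49) = -1026831/49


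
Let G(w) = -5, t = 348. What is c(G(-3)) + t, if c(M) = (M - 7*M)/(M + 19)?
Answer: 2451/7 ≈ 350.14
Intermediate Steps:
c(M) = -6*M/(19 + M) (c(M) = (-6*M)/(19 + M) = -6*M/(19 + M))
c(G(-3)) + t = -6*(-5)/(19 - 5) + 348 = -6*(-5)/14 + 348 = -6*(-5)*1/14 + 348 = 15/7 + 348 = 2451/7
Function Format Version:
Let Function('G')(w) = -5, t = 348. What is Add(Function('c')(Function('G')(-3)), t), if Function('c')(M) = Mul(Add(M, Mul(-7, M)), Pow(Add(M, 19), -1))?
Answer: Rational(2451, 7) ≈ 350.14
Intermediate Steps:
Function('c')(M) = Mul(-6, M, Pow(Add(19, M), -1)) (Function('c')(M) = Mul(Mul(-6, M), Pow(Add(19, M), -1)) = Mul(-6, M, Pow(Add(19, M), -1)))
Add(Function('c')(Function('G')(-3)), t) = Add(Mul(-6, -5, Pow(Add(19, -5), -1)), 348) = Add(Mul(-6, -5, Pow(14, -1)), 348) = Add(Mul(-6, -5, Rational(1, 14)), 348) = Add(Rational(15, 7), 348) = Rational(2451, 7)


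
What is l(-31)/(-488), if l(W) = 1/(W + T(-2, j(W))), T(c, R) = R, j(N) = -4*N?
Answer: -1/45384 ≈ -2.2034e-5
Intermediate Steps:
l(W) = -1/(3*W) (l(W) = 1/(W - 4*W) = 1/(-3*W) = -1/(3*W))
l(-31)/(-488) = -⅓/(-31)/(-488) = -⅓*(-1/31)*(-1/488) = (1/93)*(-1/488) = -1/45384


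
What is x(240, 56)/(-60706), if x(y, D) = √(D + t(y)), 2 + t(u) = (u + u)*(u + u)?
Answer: -3*√25606/60706 ≈ -0.0079079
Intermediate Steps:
t(u) = -2 + 4*u² (t(u) = -2 + (u + u)*(u + u) = -2 + (2*u)*(2*u) = -2 + 4*u²)
x(y, D) = √(-2 + D + 4*y²) (x(y, D) = √(D + (-2 + 4*y²)) = √(-2 + D + 4*y²))
x(240, 56)/(-60706) = √(-2 + 56 + 4*240²)/(-60706) = √(-2 + 56 + 4*57600)*(-1/60706) = √(-2 + 56 + 230400)*(-1/60706) = √230454*(-1/60706) = (3*√25606)*(-1/60706) = -3*√25606/60706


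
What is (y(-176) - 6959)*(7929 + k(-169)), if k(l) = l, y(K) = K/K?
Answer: -53994080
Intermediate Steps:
y(K) = 1
(y(-176) - 6959)*(7929 + k(-169)) = (1 - 6959)*(7929 - 169) = -6958*7760 = -53994080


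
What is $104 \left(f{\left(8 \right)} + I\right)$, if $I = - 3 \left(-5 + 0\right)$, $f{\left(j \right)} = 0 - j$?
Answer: $728$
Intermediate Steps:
$f{\left(j \right)} = - j$
$I = 15$ ($I = \left(-3\right) \left(-5\right) = 15$)
$104 \left(f{\left(8 \right)} + I\right) = 104 \left(\left(-1\right) 8 + 15\right) = 104 \left(-8 + 15\right) = 104 \cdot 7 = 728$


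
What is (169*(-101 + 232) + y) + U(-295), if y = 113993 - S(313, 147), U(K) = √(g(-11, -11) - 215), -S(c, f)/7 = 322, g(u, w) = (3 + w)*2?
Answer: 138386 + I*√231 ≈ 1.3839e+5 + 15.199*I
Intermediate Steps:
g(u, w) = 6 + 2*w
S(c, f) = -2254 (S(c, f) = -7*322 = -2254)
U(K) = I*√231 (U(K) = √((6 + 2*(-11)) - 215) = √((6 - 22) - 215) = √(-16 - 215) = √(-231) = I*√231)
y = 116247 (y = 113993 - 1*(-2254) = 113993 + 2254 = 116247)
(169*(-101 + 232) + y) + U(-295) = (169*(-101 + 232) + 116247) + I*√231 = (169*131 + 116247) + I*√231 = (22139 + 116247) + I*√231 = 138386 + I*√231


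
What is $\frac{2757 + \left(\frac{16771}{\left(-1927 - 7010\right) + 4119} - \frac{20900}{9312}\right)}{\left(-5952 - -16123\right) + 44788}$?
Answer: $\frac{5143188865}{102739475256} \approx 0.050061$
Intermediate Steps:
$\frac{2757 + \left(\frac{16771}{\left(-1927 - 7010\right) + 4119} - \frac{20900}{9312}\right)}{\left(-5952 - -16123\right) + 44788} = \frac{2757 + \left(\frac{16771}{-8937 + 4119} - \frac{5225}{2328}\right)}{\left(-5952 + 16123\right) + 44788} = \frac{2757 + \left(\frac{16771}{-4818} - \frac{5225}{2328}\right)}{10171 + 44788} = \frac{2757 + \left(16771 \left(- \frac{1}{4818}\right) - \frac{5225}{2328}\right)}{54959} = \left(2757 - \frac{10702823}{1869384}\right) \frac{1}{54959} = \frac{5143188865}{1869384} \cdot \frac{1}{54959} = \frac{5143188865}{102739475256}$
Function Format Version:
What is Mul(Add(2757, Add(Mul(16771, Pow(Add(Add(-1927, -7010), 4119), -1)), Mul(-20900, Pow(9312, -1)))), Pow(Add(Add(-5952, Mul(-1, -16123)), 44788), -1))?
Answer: Rational(5143188865, 102739475256) ≈ 0.050061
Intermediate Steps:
Mul(Add(2757, Add(Mul(16771, Pow(Add(Add(-1927, -7010), 4119), -1)), Mul(-20900, Pow(9312, -1)))), Pow(Add(Add(-5952, Mul(-1, -16123)), 44788), -1)) = Mul(Add(2757, Add(Mul(16771, Pow(Add(-8937, 4119), -1)), Mul(-20900, Rational(1, 9312)))), Pow(Add(Add(-5952, 16123), 44788), -1)) = Mul(Add(2757, Add(Mul(16771, Pow(-4818, -1)), Rational(-5225, 2328))), Pow(Add(10171, 44788), -1)) = Mul(Add(2757, Add(Mul(16771, Rational(-1, 4818)), Rational(-5225, 2328))), Pow(54959, -1)) = Mul(Add(2757, Add(Rational(-16771, 4818), Rational(-5225, 2328))), Rational(1, 54959)) = Mul(Add(2757, Rational(-10702823, 1869384)), Rational(1, 54959)) = Mul(Rational(5143188865, 1869384), Rational(1, 54959)) = Rational(5143188865, 102739475256)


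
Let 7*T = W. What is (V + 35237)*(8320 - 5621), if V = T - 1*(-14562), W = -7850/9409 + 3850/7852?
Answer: 34754807046227413/258578138 ≈ 1.3441e+8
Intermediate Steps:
W = -12706775/36939734 (W = -7850*1/9409 + 3850*(1/7852) = -7850/9409 + 1925/3926 = -12706775/36939734 ≈ -0.34399)
T = -12706775/258578138 (T = (1/7)*(-12706775/36939734) = -12706775/258578138 ≈ -0.049141)
V = 3765402138781/258578138 (V = -12706775/258578138 - 1*(-14562) = -12706775/258578138 + 14562 = 3765402138781/258578138 ≈ 14562.)
(V + 35237)*(8320 - 5621) = (3765402138781/258578138 + 35237)*(8320 - 5621) = (12876919987487/258578138)*2699 = 34754807046227413/258578138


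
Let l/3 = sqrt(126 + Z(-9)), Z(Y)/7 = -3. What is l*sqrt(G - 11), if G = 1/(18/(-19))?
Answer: 7*I*sqrt(930)/2 ≈ 106.74*I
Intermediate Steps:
Z(Y) = -21 (Z(Y) = 7*(-3) = -21)
G = -19/18 (G = 1/(18*(-1/19)) = 1/(-18/19) = -19/18 ≈ -1.0556)
l = 3*sqrt(105) (l = 3*sqrt(126 - 21) = 3*sqrt(105) ≈ 30.741)
l*sqrt(G - 11) = (3*sqrt(105))*sqrt(-19/18 - 11) = (3*sqrt(105))*sqrt(-217/18) = (3*sqrt(105))*(I*sqrt(434)/6) = 7*I*sqrt(930)/2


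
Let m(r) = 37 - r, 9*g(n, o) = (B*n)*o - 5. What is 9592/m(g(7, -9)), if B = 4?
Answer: 43164/295 ≈ 146.32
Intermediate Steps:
g(n, o) = -5/9 + 4*n*o/9 (g(n, o) = ((4*n)*o - 5)/9 = (4*n*o - 5)/9 = (-5 + 4*n*o)/9 = -5/9 + 4*n*o/9)
9592/m(g(7, -9)) = 9592/(37 - (-5/9 + (4/9)*7*(-9))) = 9592/(37 - (-5/9 - 28)) = 9592/(37 - 1*(-257/9)) = 9592/(37 + 257/9) = 9592/(590/9) = 9592*(9/590) = 43164/295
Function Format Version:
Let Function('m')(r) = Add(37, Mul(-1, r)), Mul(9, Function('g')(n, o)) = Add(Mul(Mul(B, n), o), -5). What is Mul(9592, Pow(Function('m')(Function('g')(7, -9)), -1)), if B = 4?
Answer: Rational(43164, 295) ≈ 146.32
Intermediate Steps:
Function('g')(n, o) = Add(Rational(-5, 9), Mul(Rational(4, 9), n, o)) (Function('g')(n, o) = Mul(Rational(1, 9), Add(Mul(Mul(4, n), o), -5)) = Mul(Rational(1, 9), Add(Mul(4, n, o), -5)) = Mul(Rational(1, 9), Add(-5, Mul(4, n, o))) = Add(Rational(-5, 9), Mul(Rational(4, 9), n, o)))
Mul(9592, Pow(Function('m')(Function('g')(7, -9)), -1)) = Mul(9592, Pow(Add(37, Mul(-1, Add(Rational(-5, 9), Mul(Rational(4, 9), 7, -9)))), -1)) = Mul(9592, Pow(Add(37, Mul(-1, Add(Rational(-5, 9), -28))), -1)) = Mul(9592, Pow(Add(37, Mul(-1, Rational(-257, 9))), -1)) = Mul(9592, Pow(Add(37, Rational(257, 9)), -1)) = Mul(9592, Pow(Rational(590, 9), -1)) = Mul(9592, Rational(9, 590)) = Rational(43164, 295)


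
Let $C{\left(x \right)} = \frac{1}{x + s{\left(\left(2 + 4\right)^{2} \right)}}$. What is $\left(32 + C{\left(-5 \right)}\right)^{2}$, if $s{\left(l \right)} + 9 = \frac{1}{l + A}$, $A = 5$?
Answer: $\frac{334707025}{328329} \approx 1019.4$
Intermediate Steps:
$s{\left(l \right)} = -9 + \frac{1}{5 + l}$ ($s{\left(l \right)} = -9 + \frac{1}{l + 5} = -9 + \frac{1}{5 + l}$)
$C{\left(x \right)} = \frac{1}{- \frac{368}{41} + x}$ ($C{\left(x \right)} = \frac{1}{x + \frac{-44 - 9 \left(2 + 4\right)^{2}}{5 + \left(2 + 4\right)^{2}}} = \frac{1}{x + \frac{-44 - 9 \cdot 6^{2}}{5 + 6^{2}}} = \frac{1}{x + \frac{-44 - 324}{5 + 36}} = \frac{1}{x + \frac{-44 - 324}{41}} = \frac{1}{x + \frac{1}{41} \left(-368\right)} = \frac{1}{x - \frac{368}{41}} = \frac{1}{- \frac{368}{41} + x}$)
$\left(32 + C{\left(-5 \right)}\right)^{2} = \left(32 + \frac{41}{-368 + 41 \left(-5\right)}\right)^{2} = \left(32 + \frac{41}{-368 - 205}\right)^{2} = \left(32 + \frac{41}{-573}\right)^{2} = \left(32 + 41 \left(- \frac{1}{573}\right)\right)^{2} = \left(32 - \frac{41}{573}\right)^{2} = \left(\frac{18295}{573}\right)^{2} = \frac{334707025}{328329}$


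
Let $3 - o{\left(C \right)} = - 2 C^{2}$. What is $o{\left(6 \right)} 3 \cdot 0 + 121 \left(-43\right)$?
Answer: $-5203$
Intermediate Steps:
$o{\left(C \right)} = 3 + 2 C^{2}$ ($o{\left(C \right)} = 3 - - 2 C^{2} = 3 + 2 C^{2}$)
$o{\left(6 \right)} 3 \cdot 0 + 121 \left(-43\right) = \left(3 + 2 \cdot 6^{2}\right) 3 \cdot 0 + 121 \left(-43\right) = \left(3 + 2 \cdot 36\right) 3 \cdot 0 - 5203 = \left(3 + 72\right) 3 \cdot 0 - 5203 = 75 \cdot 3 \cdot 0 - 5203 = 225 \cdot 0 - 5203 = 0 - 5203 = -5203$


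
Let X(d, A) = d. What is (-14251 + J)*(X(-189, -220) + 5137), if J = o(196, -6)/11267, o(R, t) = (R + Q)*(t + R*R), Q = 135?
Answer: -731573215036/11267 ≈ -6.4931e+7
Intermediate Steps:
o(R, t) = (135 + R)*(t + R²) (o(R, t) = (R + 135)*(t + R*R) = (135 + R)*(t + R²))
J = 12713710/11267 (J = (196³ + 135*(-6) + 135*196² + 196*(-6))/11267 = (7529536 - 810 + 135*38416 - 1176)*(1/11267) = (7529536 - 810 + 5186160 - 1176)*(1/11267) = 12713710*(1/11267) = 12713710/11267 ≈ 1128.4)
(-14251 + J)*(X(-189, -220) + 5137) = (-14251 + 12713710/11267)*(-189 + 5137) = -147852307/11267*4948 = -731573215036/11267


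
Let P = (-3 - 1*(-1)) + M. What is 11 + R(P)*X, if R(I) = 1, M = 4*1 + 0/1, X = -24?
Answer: -13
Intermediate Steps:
M = 4 (M = 4 + 0*1 = 4 + 0 = 4)
P = 2 (P = (-3 - 1*(-1)) + 4 = (-3 + 1) + 4 = -2 + 4 = 2)
11 + R(P)*X = 11 + 1*(-24) = 11 - 24 = -13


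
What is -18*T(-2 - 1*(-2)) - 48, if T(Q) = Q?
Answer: -48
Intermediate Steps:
-18*T(-2 - 1*(-2)) - 48 = -18*(-2 - 1*(-2)) - 48 = -18*(-2 + 2) - 48 = -18*0 - 48 = 0 - 48 = -48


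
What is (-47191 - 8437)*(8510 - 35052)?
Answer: 1476478376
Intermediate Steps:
(-47191 - 8437)*(8510 - 35052) = -55628*(-26542) = 1476478376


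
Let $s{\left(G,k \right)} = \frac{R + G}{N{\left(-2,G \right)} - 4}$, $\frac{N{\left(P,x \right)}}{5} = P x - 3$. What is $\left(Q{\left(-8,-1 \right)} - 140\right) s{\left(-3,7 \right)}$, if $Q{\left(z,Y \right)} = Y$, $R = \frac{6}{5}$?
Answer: $\frac{1269}{55} \approx 23.073$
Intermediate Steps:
$R = \frac{6}{5}$ ($R = 6 \cdot \frac{1}{5} = \frac{6}{5} \approx 1.2$)
$N{\left(P,x \right)} = -15 + 5 P x$ ($N{\left(P,x \right)} = 5 \left(P x - 3\right) = 5 \left(-3 + P x\right) = -15 + 5 P x$)
$s{\left(G,k \right)} = \frac{\frac{6}{5} + G}{-19 - 10 G}$ ($s{\left(G,k \right)} = \frac{\frac{6}{5} + G}{\left(-15 + 5 \left(-2\right) G\right) - 4} = \frac{\frac{6}{5} + G}{\left(-15 - 10 G\right) - 4} = \frac{\frac{6}{5} + G}{-19 - 10 G}$)
$\left(Q{\left(-8,-1 \right)} - 140\right) s{\left(-3,7 \right)} = \left(-1 - 140\right) \frac{-6 - -15}{5 \left(19 + 10 \left(-3\right)\right)} = - 141 \frac{-6 + 15}{5 \left(19 - 30\right)} = - 141 \cdot \frac{1}{5} \frac{1}{-11} \cdot 9 = - 141 \cdot \frac{1}{5} \left(- \frac{1}{11}\right) 9 = \left(-141\right) \left(- \frac{9}{55}\right) = \frac{1269}{55}$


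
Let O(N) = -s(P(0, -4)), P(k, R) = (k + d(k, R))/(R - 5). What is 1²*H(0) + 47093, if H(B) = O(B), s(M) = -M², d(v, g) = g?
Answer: 3814549/81 ≈ 47093.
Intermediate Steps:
P(k, R) = (R + k)/(-5 + R) (P(k, R) = (k + R)/(R - 5) = (R + k)/(-5 + R))
O(N) = 16/81 (O(N) = -(-1)*((-4 + 0)/(-5 - 4))² = -(-1)*(-4/(-9))² = -(-1)*(-⅑*(-4))² = -(-1)*(4/9)² = -(-1)*16/81 = -1*(-16/81) = 16/81)
H(B) = 16/81
1²*H(0) + 47093 = 1²*(16/81) + 47093 = 1*(16/81) + 47093 = 16/81 + 47093 = 3814549/81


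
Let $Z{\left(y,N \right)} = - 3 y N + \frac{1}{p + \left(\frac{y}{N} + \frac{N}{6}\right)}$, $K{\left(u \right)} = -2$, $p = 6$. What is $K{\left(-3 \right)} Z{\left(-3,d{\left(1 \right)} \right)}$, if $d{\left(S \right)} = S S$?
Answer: $- \frac{354}{19} \approx -18.632$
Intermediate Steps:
$d{\left(S \right)} = S^{2}$
$Z{\left(y,N \right)} = \frac{1}{6 + \frac{N}{6} + \frac{y}{N}} - 3 N y$ ($Z{\left(y,N \right)} = - 3 y N + \frac{1}{6 + \left(\frac{y}{N} + \frac{N}{6}\right)} = - 3 N y + \frac{1}{6 + \left(\frac{y}{N} + N \frac{1}{6}\right)} = - 3 N y + \frac{1}{6 + \left(\frac{y}{N} + \frac{N}{6}\right)} = - 3 N y + \frac{1}{6 + \left(\frac{N}{6} + \frac{y}{N}\right)} = - 3 N y + \frac{1}{6 + \frac{N}{6} + \frac{y}{N}} = \frac{1}{6 + \frac{N}{6} + \frac{y}{N}} - 3 N y$)
$K{\left(-3 \right)} Z{\left(-3,d{\left(1 \right)} \right)} = - 2 \frac{3 \cdot 1^{2} \left(2 - 6 \left(-3\right)^{2} - - 3 \left(1^{2}\right)^{2} - 36 \cdot 1^{2} \left(-3\right)\right)}{\left(1^{2}\right)^{2} + 6 \left(-3\right) + 36 \cdot 1^{2}} = - 2 \cdot 3 \cdot 1 \frac{1}{1^{2} - 18 + 36 \cdot 1} \left(2 - 54 - - 3 \cdot 1^{2} - 36 \left(-3\right)\right) = - 2 \cdot 3 \cdot 1 \frac{1}{1 - 18 + 36} \left(2 - 54 - \left(-3\right) 1 + 108\right) = - 2 \cdot 3 \cdot 1 \cdot \frac{1}{19} \left(2 - 54 + 3 + 108\right) = - 2 \cdot 3 \cdot 1 \cdot \frac{1}{19} \cdot 59 = \left(-2\right) \frac{177}{19} = - \frac{354}{19}$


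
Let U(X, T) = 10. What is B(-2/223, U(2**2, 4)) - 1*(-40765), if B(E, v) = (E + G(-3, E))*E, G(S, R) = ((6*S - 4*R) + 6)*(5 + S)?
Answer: 2027213361/49729 ≈ 40765.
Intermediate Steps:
G(S, R) = (5 + S)*(6 - 4*R + 6*S) (G(S, R) = ((-4*R + 6*S) + 6)*(5 + S) = (6 - 4*R + 6*S)*(5 + S) = (5 + S)*(6 - 4*R + 6*S))
B(E, v) = E*(-24 - 7*E) (B(E, v) = (E + (30 - 20*E + 6*(-3)**2 + 36*(-3) - 4*E*(-3)))*E = (E + (30 - 20*E + 6*9 - 108 + 12*E))*E = (E + (30 - 20*E + 54 - 108 + 12*E))*E = (E + (-24 - 8*E))*E = (-24 - 7*E)*E = E*(-24 - 7*E))
B(-2/223, U(2**2, 4)) - 1*(-40765) = -(-2/223)*(24 + 7*(-2/223)) - 1*(-40765) = -(-2*1/223)*(24 + 7*(-2*1/223)) + 40765 = -1*(-2/223)*(24 + 7*(-2/223)) + 40765 = -1*(-2/223)*(24 - 14/223) + 40765 = -1*(-2/223)*5338/223 + 40765 = 10676/49729 + 40765 = 2027213361/49729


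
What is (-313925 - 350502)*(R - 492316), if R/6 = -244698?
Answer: 1302611791208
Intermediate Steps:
R = -1468188 (R = 6*(-244698) = -1468188)
(-313925 - 350502)*(R - 492316) = (-313925 - 350502)*(-1468188 - 492316) = -664427*(-1960504) = 1302611791208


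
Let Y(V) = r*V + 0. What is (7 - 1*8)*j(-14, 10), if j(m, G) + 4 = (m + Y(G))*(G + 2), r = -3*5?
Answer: 1972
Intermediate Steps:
r = -15
Y(V) = -15*V (Y(V) = -15*V + 0 = -15*V)
j(m, G) = -4 + (2 + G)*(m - 15*G) (j(m, G) = -4 + (m - 15*G)*(G + 2) = -4 + (m - 15*G)*(2 + G) = -4 + (2 + G)*(m - 15*G))
(7 - 1*8)*j(-14, 10) = (7 - 1*8)*(-4 - 30*10 - 15*10² + 2*(-14) + 10*(-14)) = (7 - 8)*(-4 - 300 - 15*100 - 28 - 140) = -(-4 - 300 - 1500 - 28 - 140) = -1*(-1972) = 1972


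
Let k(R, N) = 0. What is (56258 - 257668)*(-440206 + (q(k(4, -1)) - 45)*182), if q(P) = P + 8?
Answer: 90018185400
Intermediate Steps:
q(P) = 8 + P
(56258 - 257668)*(-440206 + (q(k(4, -1)) - 45)*182) = (56258 - 257668)*(-440206 + ((8 + 0) - 45)*182) = -201410*(-440206 + (8 - 45)*182) = -201410*(-440206 - 37*182) = -201410*(-440206 - 6734) = -201410*(-446940) = 90018185400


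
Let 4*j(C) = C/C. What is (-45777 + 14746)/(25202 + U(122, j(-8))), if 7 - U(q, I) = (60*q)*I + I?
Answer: -124124/93515 ≈ -1.3273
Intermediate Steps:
j(C) = 1/4 (j(C) = (C/C)/4 = (1/4)*1 = 1/4)
U(q, I) = 7 - I - 60*I*q (U(q, I) = 7 - ((60*q)*I + I) = 7 - (60*I*q + I) = 7 - (I + 60*I*q) = 7 + (-I - 60*I*q) = 7 - I - 60*I*q)
(-45777 + 14746)/(25202 + U(122, j(-8))) = (-45777 + 14746)/(25202 + (7 - 1*1/4 - 60*1/4*122)) = -31031/(25202 + (7 - 1/4 - 1830)) = -31031/(25202 - 7293/4) = -31031/93515/4 = -31031*4/93515 = -124124/93515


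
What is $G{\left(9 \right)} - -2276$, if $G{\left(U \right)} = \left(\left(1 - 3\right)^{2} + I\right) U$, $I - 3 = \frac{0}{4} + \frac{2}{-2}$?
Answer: $2330$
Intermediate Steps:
$I = 2$ ($I = 3 + \left(\frac{0}{4} + \frac{2}{-2}\right) = 3 + \left(0 \cdot \frac{1}{4} + 2 \left(- \frac{1}{2}\right)\right) = 3 + \left(0 - 1\right) = 3 - 1 = 2$)
$G{\left(U \right)} = 6 U$ ($G{\left(U \right)} = \left(\left(1 - 3\right)^{2} + 2\right) U = \left(\left(-2\right)^{2} + 2\right) U = \left(4 + 2\right) U = 6 U$)
$G{\left(9 \right)} - -2276 = 6 \cdot 9 - -2276 = 54 + 2276 = 2330$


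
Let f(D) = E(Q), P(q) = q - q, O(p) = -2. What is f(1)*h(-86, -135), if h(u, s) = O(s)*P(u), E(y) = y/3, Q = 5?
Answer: 0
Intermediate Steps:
P(q) = 0
E(y) = y/3 (E(y) = y*(⅓) = y/3)
h(u, s) = 0 (h(u, s) = -2*0 = 0)
f(D) = 5/3 (f(D) = (⅓)*5 = 5/3)
f(1)*h(-86, -135) = (5/3)*0 = 0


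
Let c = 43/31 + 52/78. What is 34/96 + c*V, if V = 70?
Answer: 214447/1488 ≈ 144.12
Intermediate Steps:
c = 191/93 (c = 43*(1/31) + 52*(1/78) = 43/31 + ⅔ = 191/93 ≈ 2.0538)
34/96 + c*V = 34/96 + (191/93)*70 = 34*(1/96) + 13370/93 = 17/48 + 13370/93 = 214447/1488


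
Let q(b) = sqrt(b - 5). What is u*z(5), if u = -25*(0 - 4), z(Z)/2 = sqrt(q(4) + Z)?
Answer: 200*sqrt(5 + I) ≈ 449.42 + 44.502*I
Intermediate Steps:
q(b) = sqrt(-5 + b)
z(Z) = 2*sqrt(I + Z) (z(Z) = 2*sqrt(sqrt(-5 + 4) + Z) = 2*sqrt(sqrt(-1) + Z) = 2*sqrt(I + Z))
u = 100 (u = -25*(-4) = 100)
u*z(5) = 100*(2*sqrt(I + 5)) = 100*(2*sqrt(5 + I)) = 200*sqrt(5 + I)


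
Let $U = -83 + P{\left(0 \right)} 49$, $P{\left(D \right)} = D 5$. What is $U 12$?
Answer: $-996$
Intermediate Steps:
$P{\left(D \right)} = 5 D$
$U = -83$ ($U = -83 + 5 \cdot 0 \cdot 49 = -83 + 0 \cdot 49 = -83 + 0 = -83$)
$U 12 = \left(-83\right) 12 = -996$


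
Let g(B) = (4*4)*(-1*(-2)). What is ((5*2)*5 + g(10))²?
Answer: 6724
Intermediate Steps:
g(B) = 32 (g(B) = 16*2 = 32)
((5*2)*5 + g(10))² = ((5*2)*5 + 32)² = (10*5 + 32)² = (50 + 32)² = 82² = 6724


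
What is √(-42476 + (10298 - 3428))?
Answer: I*√35606 ≈ 188.7*I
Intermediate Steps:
√(-42476 + (10298 - 3428)) = √(-42476 + 6870) = √(-35606) = I*√35606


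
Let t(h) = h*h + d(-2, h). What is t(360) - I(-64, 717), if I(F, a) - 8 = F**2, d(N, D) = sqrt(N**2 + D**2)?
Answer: 125496 + 2*sqrt(32401) ≈ 1.2586e+5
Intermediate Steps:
d(N, D) = sqrt(D**2 + N**2)
I(F, a) = 8 + F**2
t(h) = h**2 + sqrt(4 + h**2) (t(h) = h*h + sqrt(h**2 + (-2)**2) = h**2 + sqrt(h**2 + 4) = h**2 + sqrt(4 + h**2))
t(360) - I(-64, 717) = (360**2 + sqrt(4 + 360**2)) - (8 + (-64)**2) = (129600 + sqrt(4 + 129600)) - (8 + 4096) = (129600 + sqrt(129604)) - 1*4104 = (129600 + 2*sqrt(32401)) - 4104 = 125496 + 2*sqrt(32401)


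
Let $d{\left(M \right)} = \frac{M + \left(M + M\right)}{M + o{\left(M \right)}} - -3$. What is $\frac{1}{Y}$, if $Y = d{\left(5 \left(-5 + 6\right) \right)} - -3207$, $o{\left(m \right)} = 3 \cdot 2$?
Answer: $\frac{11}{35325} \approx 0.00031139$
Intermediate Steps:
$o{\left(m \right)} = 6$
$d{\left(M \right)} = 3 + \frac{3 M}{6 + M}$ ($d{\left(M \right)} = \frac{M + \left(M + M\right)}{M + 6} - -3 = \frac{M + 2 M}{6 + M} + 3 = \frac{3 M}{6 + M} + 3 = 3 + \frac{3 M}{6 + M}$)
$Y = \frac{35325}{11}$ ($Y = \frac{6 \left(3 + 5 \left(-5 + 6\right)\right)}{6 + 5 \left(-5 + 6\right)} - -3207 = \frac{6 \left(3 + 5 \cdot 1\right)}{6 + 5 \cdot 1} + 3207 = \frac{6 \left(3 + 5\right)}{6 + 5} + 3207 = 6 \cdot \frac{1}{11} \cdot 8 + 3207 = \frac{48}{11} + 3207 = \frac{35325}{11} \approx 3211.4$)
$\frac{1}{Y} = \frac{1}{\frac{35325}{11}} = \frac{11}{35325}$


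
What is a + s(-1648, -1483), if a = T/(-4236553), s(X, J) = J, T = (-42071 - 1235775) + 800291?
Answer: -202655824/136663 ≈ -1482.9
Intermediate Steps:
T = -477555 (T = -1277846 + 800291 = -477555)
a = 15405/136663 (a = -477555/(-4236553) = -477555*(-1/4236553) = 15405/136663 ≈ 0.11272)
a + s(-1648, -1483) = 15405/136663 - 1483 = -202655824/136663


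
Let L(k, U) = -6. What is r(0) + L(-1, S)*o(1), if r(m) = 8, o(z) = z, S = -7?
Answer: 2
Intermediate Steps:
r(0) + L(-1, S)*o(1) = 8 - 6*1 = 8 - 6 = 2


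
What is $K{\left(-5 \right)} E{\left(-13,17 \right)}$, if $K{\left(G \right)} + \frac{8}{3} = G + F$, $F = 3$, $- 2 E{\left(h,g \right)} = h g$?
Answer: $- \frac{1547}{3} \approx -515.67$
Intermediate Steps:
$E{\left(h,g \right)} = - \frac{g h}{2}$ ($E{\left(h,g \right)} = - \frac{h g}{2} = - \frac{g h}{2}$)
$K{\left(G \right)} = \frac{1}{3} + G$ ($K{\left(G \right)} = - \frac{8}{3} + \left(G + 3\right) = - \frac{8}{3} + \left(3 + G\right) = \frac{1}{3} + G$)
$K{\left(-5 \right)} E{\left(-13,17 \right)} = \left(\frac{1}{3} - 5\right) \left(\left(- \frac{1}{2}\right) 17 \left(-13\right)\right) = \left(- \frac{14}{3}\right) \frac{221}{2} = - \frac{1547}{3}$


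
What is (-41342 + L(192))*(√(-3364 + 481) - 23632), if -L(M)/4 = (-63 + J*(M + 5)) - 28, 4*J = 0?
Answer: 968392096 - 1270318*I*√3 ≈ 9.6839e+8 - 2.2003e+6*I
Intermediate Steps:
J = 0 (J = (¼)*0 = 0)
L(M) = 364 (L(M) = -4*((-63 + 0*(M + 5)) - 28) = -4*((-63 + 0*(5 + M)) - 28) = -4*((-63 + 0) - 28) = -4*(-63 - 28) = -4*(-91) = 364)
(-41342 + L(192))*(√(-3364 + 481) - 23632) = (-41342 + 364)*(√(-3364 + 481) - 23632) = -40978*(√(-2883) - 23632) = -40978*(31*I*√3 - 23632) = -40978*(-23632 + 31*I*√3) = 968392096 - 1270318*I*√3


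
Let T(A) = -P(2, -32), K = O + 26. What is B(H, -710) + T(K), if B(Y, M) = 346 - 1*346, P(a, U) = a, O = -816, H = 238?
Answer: -2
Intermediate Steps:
K = -790 (K = -816 + 26 = -790)
T(A) = -2 (T(A) = -1*2 = -2)
B(Y, M) = 0 (B(Y, M) = 346 - 346 = 0)
B(H, -710) + T(K) = 0 - 2 = -2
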